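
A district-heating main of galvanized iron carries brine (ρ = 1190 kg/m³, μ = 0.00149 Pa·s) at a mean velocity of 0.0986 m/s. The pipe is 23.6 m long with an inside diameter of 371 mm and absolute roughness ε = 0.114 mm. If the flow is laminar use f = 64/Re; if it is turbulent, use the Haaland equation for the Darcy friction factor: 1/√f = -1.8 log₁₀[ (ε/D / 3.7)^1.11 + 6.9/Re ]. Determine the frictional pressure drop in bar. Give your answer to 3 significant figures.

Reynolds number Re = ρVD/μ = 1190 · 0.0986 · 0.371 / 0.00149 = 2.922e+04.
Re > 4000 → turbulent. Relative roughness ε/D = 0.000114/0.371 = 0.000307. Haaland: 1/√f = -1.8 log₁₀[(0.000307/3.7)^1.11 + 6.9/2.922e+04] = -1.8 log₁₀[2.95e-05 + 0.000236] = 6.436, so f = 0.02414.
Darcy-Weisbach: ΔP = f(L/D)(ρV²/2) = 0.02414·(23.6/0.371)·(1190·0.0986²/2) = 0.02414·63.61·5.785 = 8.883 Pa.
ΔP = 8.883 Pa = 8.88×10^-5 bar.

ΔP ≈ 8.88×10^-5 bar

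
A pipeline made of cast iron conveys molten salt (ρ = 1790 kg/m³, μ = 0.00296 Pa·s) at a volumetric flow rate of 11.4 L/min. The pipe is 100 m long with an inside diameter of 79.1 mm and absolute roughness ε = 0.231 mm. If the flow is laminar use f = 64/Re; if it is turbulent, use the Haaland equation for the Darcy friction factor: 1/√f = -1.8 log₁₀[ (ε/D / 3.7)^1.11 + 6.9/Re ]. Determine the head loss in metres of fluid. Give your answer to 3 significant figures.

h_f ≈ 0.00333 m

Q = 11.4 L/min = 11.4/60000 = 0.00019 m³/s.
Cross-sectional area A = πD²/4 = π(0.0791)²/4 = 0.004914 m²; mean velocity V = Q/A = 0.00019/0.004914 = 0.03866 m/s.
Reynolds number Re = ρVD/μ = 1790 · 0.03866 · 0.0791 / 0.00296 = 1849.
Re < 2300 → laminar flow, so f = 64/Re = 64/1849 = 0.0346 (the turbulent correlation is not needed).
Darcy-Weisbach: ΔP = f(L/D)(ρV²/2) = 0.0346·(100/0.0791)·(1790·0.03866²/2) = 0.0346·1264·1.338 = 58.53 Pa.
Head loss h_f = ΔP/(ρg) = 58.53/(1790·9.81) = 0.00333 m.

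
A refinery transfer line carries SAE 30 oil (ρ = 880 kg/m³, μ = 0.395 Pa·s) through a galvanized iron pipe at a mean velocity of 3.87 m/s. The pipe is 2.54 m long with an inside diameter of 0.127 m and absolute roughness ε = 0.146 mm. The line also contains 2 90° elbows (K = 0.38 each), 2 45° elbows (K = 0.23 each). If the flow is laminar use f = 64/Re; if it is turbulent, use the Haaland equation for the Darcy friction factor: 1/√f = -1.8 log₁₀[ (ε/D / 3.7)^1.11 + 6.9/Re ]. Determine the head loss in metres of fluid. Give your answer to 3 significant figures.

Reynolds number Re = ρVD/μ = 880 · 3.87 · 0.127 / 0.395 = 1095.
Re < 2300 → laminar flow, so f = 64/Re = 64/1095 = 0.05845 (the turbulent correlation is not needed).
Total minor-loss coefficient ΣK = 2·0.38 + 2·0.23 = 1.22.
ΔP = [f·L/D + ΣK]·(ρV²/2) = [0.05845·2.54/0.127 + 1.22]·(880·3.87²/2) = [1.169 + 1.22]·6590 = 1.574e+04 Pa.
Head loss h_f = ΔP/(ρg) = 1.574e+04/(880·9.81) = 1.82 m.

h_f ≈ 1.82 m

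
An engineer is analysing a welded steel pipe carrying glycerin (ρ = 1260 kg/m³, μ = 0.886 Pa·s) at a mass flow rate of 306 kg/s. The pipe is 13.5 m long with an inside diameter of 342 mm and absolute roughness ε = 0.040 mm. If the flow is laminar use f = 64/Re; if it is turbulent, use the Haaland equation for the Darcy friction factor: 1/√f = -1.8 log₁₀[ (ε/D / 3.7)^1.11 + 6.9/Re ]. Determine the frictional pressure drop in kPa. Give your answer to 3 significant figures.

A = πD²/4 = π(0.342)²/4 = 0.09186 m²; mean velocity V = ṁ/(ρA) = 306/(1260 · 0.09186) = 2.644 m/s.
Reynolds number Re = ρVD/μ = 1260 · 2.644 · 0.342 / 0.886 = 1286.
Re < 2300 → laminar flow, so f = 64/Re = 64/1286 = 0.04977 (the turbulent correlation is not needed).
Darcy-Weisbach: ΔP = f(L/D)(ρV²/2) = 0.04977·(13.5/0.342)·(1260·2.644²/2) = 0.04977·39.47·4403 = 8651 Pa.
ΔP = 8651 Pa = 8.65 kPa.

ΔP ≈ 8.65 kPa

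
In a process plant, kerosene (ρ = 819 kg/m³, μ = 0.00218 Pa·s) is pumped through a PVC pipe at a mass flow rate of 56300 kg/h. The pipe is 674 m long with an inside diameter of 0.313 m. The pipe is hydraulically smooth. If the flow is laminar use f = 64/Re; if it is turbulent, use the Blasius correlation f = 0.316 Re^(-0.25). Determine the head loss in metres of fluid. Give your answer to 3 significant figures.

h_f ≈ 0.163 m

ṁ = 56300 kg/h = 56300/3600 = 15.64 kg/s.
A = πD²/4 = π(0.313)²/4 = 0.07694 m²; mean velocity V = ṁ/(ρA) = 15.64/(819 · 0.07694) = 0.2482 m/s.
Reynolds number Re = ρVD/μ = 819 · 0.2482 · 0.313 / 0.00218 = 2.918e+04.
Re > 4000 → turbulent. Smooth-pipe (Blasius): f = 0.316 Re^(-0.25) = 0.316/(2.918e+04)^0.25 = 0.02418.
Darcy-Weisbach: ΔP = f(L/D)(ρV²/2) = 0.02418·(674/0.313)·(819·0.2482²/2) = 0.02418·2153·25.22 = 1313 Pa.
Head loss h_f = ΔP/(ρg) = 1313/(819·9.81) = 0.163 m.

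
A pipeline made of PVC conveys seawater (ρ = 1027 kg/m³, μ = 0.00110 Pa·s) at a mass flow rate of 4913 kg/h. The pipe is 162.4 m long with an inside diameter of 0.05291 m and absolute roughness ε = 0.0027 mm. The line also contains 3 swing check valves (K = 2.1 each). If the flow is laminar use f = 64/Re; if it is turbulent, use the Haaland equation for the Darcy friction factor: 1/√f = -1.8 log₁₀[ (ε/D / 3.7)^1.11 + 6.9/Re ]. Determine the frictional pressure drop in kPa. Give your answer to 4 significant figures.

ṁ = 4913 kg/h = 4913/3600 = 1.365 kg/s.
A = πD²/4 = π(0.05291)²/4 = 0.002199 m²; mean velocity V = ṁ/(ρA) = 1.365/(1027 · 0.002199) = 0.6044 m/s.
Reynolds number Re = ρVD/μ = 1027 · 0.6044 · 0.05291 / 0.0011 = 2.986e+04.
Re > 4000 → turbulent. Relative roughness ε/D = 2.7e-06/0.05291 = 5.1e-05. Haaland: 1/√f = -1.8 log₁₀[(5.1e-05/3.7)^1.11 + 6.9/2.986e+04] = -1.8 log₁₀[4.03e-06 + 0.000231] = 6.532, so f = 0.02344.
Total minor-loss coefficient ΣK = 3·2.1 = 6.3.
ΔP = [f·L/D + ΣK]·(ρV²/2) = [0.02344·162.4/0.05291 + 6.3]·(1027·0.6044²/2) = [71.95 + 6.3]·187.6 = 1.468e+04 Pa.
ΔP = 1.468e+04 Pa = 14.68 kPa.

ΔP ≈ 14.68 kPa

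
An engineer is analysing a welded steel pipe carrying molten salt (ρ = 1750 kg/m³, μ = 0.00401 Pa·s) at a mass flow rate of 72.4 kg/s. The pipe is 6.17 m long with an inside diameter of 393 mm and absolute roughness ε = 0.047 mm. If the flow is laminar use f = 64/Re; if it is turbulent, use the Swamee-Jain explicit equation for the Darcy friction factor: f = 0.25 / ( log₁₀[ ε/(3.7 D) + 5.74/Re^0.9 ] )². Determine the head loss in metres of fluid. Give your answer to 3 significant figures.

h_f ≈ 0.00191 m

A = πD²/4 = π(0.393)²/4 = 0.1213 m²; mean velocity V = ṁ/(ρA) = 72.4/(1750 · 0.1213) = 0.3411 m/s.
Reynolds number Re = ρVD/μ = 1750 · 0.3411 · 0.393 / 0.00401 = 5.849e+04.
Re > 4000 → turbulent. Relative roughness ε/D = 4.7e-05/0.393 = 0.00012. Swamee-Jain: f = 0.25/(log₁₀[0.00012/3.7 + 5.74/5.849e+04^0.9])² = 0.25/(log₁₀[3.23e-05 + 0.000294])² = 0.25/(-3.486)² = 0.02057.
Darcy-Weisbach: ΔP = f(L/D)(ρV²/2) = 0.02057·(6.17/0.393)·(1750·0.3411²/2) = 0.02057·15.7·101.8 = 32.87 Pa.
Head loss h_f = ΔP/(ρg) = 32.87/(1750·9.81) = 0.00191 m.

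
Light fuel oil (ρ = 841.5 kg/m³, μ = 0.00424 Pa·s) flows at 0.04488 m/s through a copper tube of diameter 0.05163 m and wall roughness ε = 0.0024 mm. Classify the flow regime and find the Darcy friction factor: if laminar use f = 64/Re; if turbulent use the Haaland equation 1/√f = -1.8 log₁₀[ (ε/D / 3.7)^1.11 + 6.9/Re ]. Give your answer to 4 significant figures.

Re = ρVD/μ = 841.5·0.04488·0.05163/0.00424 = 459.9.
Re < 2300 → laminar, so f = 64/Re = 0.1392 (roughness is irrelevant in laminar flow).

f ≈ 0.1392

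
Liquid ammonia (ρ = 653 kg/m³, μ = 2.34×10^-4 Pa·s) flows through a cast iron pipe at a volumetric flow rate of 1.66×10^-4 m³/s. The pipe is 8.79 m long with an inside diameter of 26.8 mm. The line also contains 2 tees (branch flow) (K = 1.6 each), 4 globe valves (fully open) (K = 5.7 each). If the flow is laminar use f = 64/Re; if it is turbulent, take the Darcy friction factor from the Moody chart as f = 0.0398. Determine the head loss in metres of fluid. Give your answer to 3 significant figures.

h_f ≈ 0.172 m

Cross-sectional area A = πD²/4 = π(0.0268)²/4 = 0.0005641 m²; mean velocity V = Q/A = 0.000166/0.0005641 = 0.2943 m/s.
Reynolds number Re = ρVD/μ = 653 · 0.2943 · 0.0268 / 0.000234 = 2.201e+04.
Re > 4000 → turbulent; use the Moody-chart value f = 0.0398.
Total minor-loss coefficient ΣK = 2·1.6 + 4·5.7 = 26.
ΔP = [f·L/D + ΣK]·(ρV²/2) = [0.0398·8.79/0.0268 + 26]·(653·0.2943²/2) = [13.05 + 26]·28.27 = 1104 Pa.
Head loss h_f = ΔP/(ρg) = 1104/(653·9.81) = 0.172 m.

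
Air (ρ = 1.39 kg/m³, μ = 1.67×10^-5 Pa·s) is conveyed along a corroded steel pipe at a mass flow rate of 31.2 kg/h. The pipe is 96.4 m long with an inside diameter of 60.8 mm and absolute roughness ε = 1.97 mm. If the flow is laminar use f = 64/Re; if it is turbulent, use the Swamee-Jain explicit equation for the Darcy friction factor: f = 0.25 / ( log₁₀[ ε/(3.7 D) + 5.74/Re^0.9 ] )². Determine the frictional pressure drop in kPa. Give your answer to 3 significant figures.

ΔP ≈ 0.319 kPa

ṁ = 31.2 kg/h = 31.2/3600 = 0.008667 kg/s.
A = πD²/4 = π(0.0608)²/4 = 0.002903 m²; mean velocity V = ṁ/(ρA) = 0.008667/(1.39 · 0.002903) = 2.148 m/s.
Reynolds number Re = ρVD/μ = 1.39 · 2.148 · 0.0608 / 1.67e-05 = 1.087e+04.
Re > 4000 → turbulent. Relative roughness ε/D = 0.00197/0.0608 = 0.0324. Swamee-Jain: f = 0.25/(log₁₀[0.0324/3.7 + 5.74/1.087e+04^0.9])² = 0.25/(log₁₀[0.00876 + 0.00134])² = 0.25/(-1.996)² = 0.06276.
Darcy-Weisbach: ΔP = f(L/D)(ρV²/2) = 0.06276·(96.4/0.0608)·(1.39·2.148²/2) = 0.06276·1586·3.205 = 318.9 Pa.
ΔP = 318.9 Pa = 0.319 kPa.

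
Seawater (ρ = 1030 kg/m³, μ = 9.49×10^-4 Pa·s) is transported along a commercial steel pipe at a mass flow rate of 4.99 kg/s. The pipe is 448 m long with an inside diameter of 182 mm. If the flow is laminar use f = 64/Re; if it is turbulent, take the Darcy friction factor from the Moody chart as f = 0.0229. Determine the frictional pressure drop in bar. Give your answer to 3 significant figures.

A = πD²/4 = π(0.182)²/4 = 0.02602 m²; mean velocity V = ṁ/(ρA) = 4.99/(1030 · 0.02602) = 0.1862 m/s.
Reynolds number Re = ρVD/μ = 1030 · 0.1862 · 0.182 / 0.000949 = 3.679e+04.
Re > 4000 → turbulent; use the Moody-chart value f = 0.0229.
Darcy-Weisbach: ΔP = f(L/D)(ρV²/2) = 0.0229·(448/0.182)·(1030·0.1862²/2) = 0.0229·2462·17.86 = 1007 Pa.
ΔP = 1007 Pa = 0.0101 bar.

ΔP ≈ 0.0101 bar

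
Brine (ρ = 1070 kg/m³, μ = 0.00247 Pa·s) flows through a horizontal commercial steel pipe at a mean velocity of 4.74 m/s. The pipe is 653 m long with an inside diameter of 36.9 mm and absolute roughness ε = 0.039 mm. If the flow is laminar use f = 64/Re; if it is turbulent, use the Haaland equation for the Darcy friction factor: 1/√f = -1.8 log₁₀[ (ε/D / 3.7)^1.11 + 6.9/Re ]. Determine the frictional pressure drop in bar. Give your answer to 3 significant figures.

Reynolds number Re = ρVD/μ = 1070 · 4.74 · 0.0369 / 0.00247 = 7.577e+04.
Re > 4000 → turbulent. Relative roughness ε/D = 3.9e-05/0.0369 = 0.00106. Haaland: 1/√f = -1.8 log₁₀[(0.00106/3.7)^1.11 + 6.9/7.577e+04] = -1.8 log₁₀[0.000116 + 9.11e-05] = 6.629, so f = 0.02275.
Darcy-Weisbach: ΔP = f(L/D)(ρV²/2) = 0.02275·(653/0.0369)·(1070·4.74²/2) = 0.02275·1.77e+04·1.202e+04 = 4.84e+06 Pa.
ΔP = 4.84e+06 Pa = 48.4 bar.

ΔP ≈ 48.4 bar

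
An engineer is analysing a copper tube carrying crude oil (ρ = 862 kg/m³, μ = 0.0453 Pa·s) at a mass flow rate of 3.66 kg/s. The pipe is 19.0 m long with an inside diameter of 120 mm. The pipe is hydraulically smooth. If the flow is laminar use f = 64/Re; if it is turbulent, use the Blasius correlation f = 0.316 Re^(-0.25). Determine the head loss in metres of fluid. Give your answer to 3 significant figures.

h_f ≈ 0.0849 m

A = πD²/4 = π(0.12)²/4 = 0.01131 m²; mean velocity V = ṁ/(ρA) = 3.66/(862 · 0.01131) = 0.3754 m/s.
Reynolds number Re = ρVD/μ = 862 · 0.3754 · 0.12 / 0.0453 = 857.3.
Re < 2300 → laminar flow, so f = 64/Re = 64/857.3 = 0.07466 (the turbulent correlation is not needed).
Darcy-Weisbach: ΔP = f(L/D)(ρV²/2) = 0.07466·(19/0.12)·(862·0.3754²/2) = 0.07466·158.3·60.75 = 718.1 Pa.
Head loss h_f = ΔP/(ρg) = 718.1/(862·9.81) = 0.0849 m.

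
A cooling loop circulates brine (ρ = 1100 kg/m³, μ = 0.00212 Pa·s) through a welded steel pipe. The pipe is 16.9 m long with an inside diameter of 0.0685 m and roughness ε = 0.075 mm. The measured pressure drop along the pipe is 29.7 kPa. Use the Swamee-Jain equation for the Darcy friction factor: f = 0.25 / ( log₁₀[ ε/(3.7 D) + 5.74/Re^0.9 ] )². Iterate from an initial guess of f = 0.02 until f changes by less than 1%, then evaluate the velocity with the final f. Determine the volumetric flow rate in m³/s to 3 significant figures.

Q ≈ 0.0115 m³/s

Rearranging Darcy-Weisbach: V = √(2·ΔP·D/(f·L·ρ)). With ε/D = 7.5e-05/0.0685 = 0.00109, iterate starting from f = 0.02:
  f = 0.02 → V = √(2·2.97e+04·0.0685/(0.02·16.9·1100)) = 3.308 m/s; Re = ρVD/μ = 1.176e+05; f → 0.02236
  f = 0.02236 → V = 3.129 m/s; Re = 1.112e+05; f → 0.02246
Converged (Δf/f < 1%). With the final f = 0.02246: V = √(2·2.97e+04·0.0685/(0.02246·16.9·1100)) = 3.122 m/s.
Q = V·A = 3.122·(π/4·0.0685²) = 0.0115 m³/s = 0.0115 m³/s.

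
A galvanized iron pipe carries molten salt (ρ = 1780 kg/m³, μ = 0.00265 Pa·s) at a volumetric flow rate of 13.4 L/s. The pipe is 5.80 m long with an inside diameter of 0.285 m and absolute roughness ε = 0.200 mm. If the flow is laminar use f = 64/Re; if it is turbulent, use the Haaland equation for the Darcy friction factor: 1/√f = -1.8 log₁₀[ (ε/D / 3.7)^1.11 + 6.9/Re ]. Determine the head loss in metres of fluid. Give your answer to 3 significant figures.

Q = 13.4 L/s = 13.4/1000 = 0.0134 m³/s.
Cross-sectional area A = πD²/4 = π(0.285)²/4 = 0.06379 m²; mean velocity V = Q/A = 0.0134/0.06379 = 0.2101 m/s.
Reynolds number Re = ρVD/μ = 1780 · 0.2101 · 0.285 / 0.00265 = 4.021e+04.
Re > 4000 → turbulent. Relative roughness ε/D = 0.0002/0.285 = 0.000702. Haaland: 1/√f = -1.8 log₁₀[(0.000702/3.7)^1.11 + 6.9/4.021e+04] = -1.8 log₁₀[7.39e-05 + 0.000172] = 6.498, so f = 0.02368.
Darcy-Weisbach: ΔP = f(L/D)(ρV²/2) = 0.02368·(5.8/0.285)·(1780·0.2101²/2) = 0.02368·20.35·39.27 = 18.93 Pa.
Head loss h_f = ΔP/(ρg) = 18.93/(1780·9.81) = 0.00108 m.

h_f ≈ 0.00108 m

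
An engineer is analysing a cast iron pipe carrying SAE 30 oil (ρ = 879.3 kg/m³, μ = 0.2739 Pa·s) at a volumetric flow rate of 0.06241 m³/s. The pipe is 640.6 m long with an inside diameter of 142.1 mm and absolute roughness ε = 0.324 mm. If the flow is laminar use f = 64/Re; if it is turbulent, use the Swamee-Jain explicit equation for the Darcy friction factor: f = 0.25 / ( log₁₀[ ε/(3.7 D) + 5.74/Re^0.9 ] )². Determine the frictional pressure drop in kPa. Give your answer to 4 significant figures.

ΔP ≈ 1094 kPa

Cross-sectional area A = πD²/4 = π(0.1421)²/4 = 0.01586 m²; mean velocity V = Q/A = 0.06241/0.01586 = 3.935 m/s.
Reynolds number Re = ρVD/μ = 879.3 · 3.935 · 0.1421 / 0.274 = 1795.
Re < 2300 → laminar flow, so f = 64/Re = 64/1795 = 0.03565 (the turbulent correlation is not needed).
Darcy-Weisbach: ΔP = f(L/D)(ρV²/2) = 0.03565·(640.6/0.1421)·(879.3·3.935²/2) = 0.03565·4508·6809 = 1.094e+06 Pa.
ΔP = 1.094e+06 Pa = 1094 kPa.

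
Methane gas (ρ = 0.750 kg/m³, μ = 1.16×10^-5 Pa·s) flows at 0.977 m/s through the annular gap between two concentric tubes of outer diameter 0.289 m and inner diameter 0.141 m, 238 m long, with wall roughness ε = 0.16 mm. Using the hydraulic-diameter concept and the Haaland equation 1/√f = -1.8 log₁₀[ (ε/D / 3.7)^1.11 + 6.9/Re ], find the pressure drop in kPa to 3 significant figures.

Hydraulic diameter D_h = 4A/P = D_o - D_i = 0.289 - 0.141 = 0.148 m.
Re = ρVD_h/μ = 0.75·0.977·0.148/1.16e-05 = 9349.
ε/D_h = 0.00016/0.148 = 0.00108; Haaland gives 1/√f = -1.8 log₁₀[0.000119+0.000738] = 5.52, so f = 0.03282.
ΔP = f(L/D_h)(ρV²/2) = 0.03282·238/0.148·0.3579 = 18.89 Pa.
ΔP = 0.0189 kPa.

ΔP ≈ 0.0189 kPa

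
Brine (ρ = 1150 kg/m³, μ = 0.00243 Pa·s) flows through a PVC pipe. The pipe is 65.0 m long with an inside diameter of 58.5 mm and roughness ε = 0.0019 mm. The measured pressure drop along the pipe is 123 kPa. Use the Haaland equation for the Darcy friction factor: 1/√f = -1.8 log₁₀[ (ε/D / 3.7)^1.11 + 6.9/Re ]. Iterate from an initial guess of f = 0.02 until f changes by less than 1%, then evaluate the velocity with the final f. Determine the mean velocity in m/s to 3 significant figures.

Rearranging Darcy-Weisbach: V = √(2·ΔP·D/(f·L·ρ)). With ε/D = 1.9e-06/0.0585 = 3.25e-05, iterate starting from f = 0.02:
  f = 0.02 → V = √(2·1.23e+05·0.0585/(0.02·65·1150)) = 3.103 m/s; Re = ρVD/μ = 8.59e+04; f → 0.01852
  f = 0.01852 → V = 3.224 m/s; Re = 8.926e+04; f → 0.01838
Converged (Δf/f < 1%). With the final f = 0.01838: V = √(2·1.23e+05·0.0585/(0.01838·65·1150)) = 3.237 m/s.

V ≈ 3.24 m/s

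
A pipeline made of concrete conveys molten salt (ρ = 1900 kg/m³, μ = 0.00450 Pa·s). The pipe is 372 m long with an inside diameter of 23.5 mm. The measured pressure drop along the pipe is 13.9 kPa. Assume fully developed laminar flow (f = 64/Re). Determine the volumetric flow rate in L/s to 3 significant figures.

For laminar flow, f = 64/Re with Re = ρVD/μ, so Darcy-Weisbach reduces to ΔP = 32μLV/D². Solving for V: V = ΔP·D²/(32μL) = 1.39e+04·(0.0235)²/(32·0.0045·372) = 0.1433 m/s.
Check: Re = ρVD/μ = 1900·0.1433·0.0235/0.0045 = 1422 < 2300, so the laminar assumption holds.
Q = V·A = 0.1433·(π/4·0.0235²) = 6.215e-05 m³/s = 0.0622 L/s.

Q ≈ 0.0622 L/s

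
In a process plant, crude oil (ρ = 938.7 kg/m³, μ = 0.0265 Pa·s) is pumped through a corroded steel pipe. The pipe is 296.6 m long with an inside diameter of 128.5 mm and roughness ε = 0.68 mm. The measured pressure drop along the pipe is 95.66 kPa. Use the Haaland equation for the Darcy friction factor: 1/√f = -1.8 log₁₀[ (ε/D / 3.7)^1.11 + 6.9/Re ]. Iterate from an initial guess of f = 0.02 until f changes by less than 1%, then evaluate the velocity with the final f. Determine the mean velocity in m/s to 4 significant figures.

V ≈ 1.479 m/s

Rearranging Darcy-Weisbach: V = √(2·ΔP·D/(f·L·ρ)). With ε/D = 0.00068/0.1285 = 0.00529, iterate starting from f = 0.02:
  f = 0.02 → V = √(2·9.566e+04·0.1285/(0.02·296.6·938.7)) = 2.101 m/s; Re = ρVD/μ = 9564; f → 0.03804
  f = 0.03804 → V = 1.524 m/s; Re = 6935; f → 0.04017
  f = 0.04017 → V = 1.483 m/s; Re = 6749; f → 0.04037
Converged (Δf/f < 1%). With the final f = 0.04037: V = √(2·9.566e+04·0.1285/(0.04037·296.6·938.7)) = 1.479 m/s.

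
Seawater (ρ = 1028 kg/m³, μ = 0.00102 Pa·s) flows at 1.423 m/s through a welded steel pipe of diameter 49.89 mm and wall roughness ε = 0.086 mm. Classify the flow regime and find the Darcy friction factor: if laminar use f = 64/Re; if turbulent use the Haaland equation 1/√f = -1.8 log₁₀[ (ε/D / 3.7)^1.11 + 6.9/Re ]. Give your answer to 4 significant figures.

Re = ρVD/μ = 1028·1.423·0.04989/0.00102 = 7.155e+04.
Re > 4000 → turbulent. ε/D = 8.6e-05/0.04989 = 0.00172; Haaland: 1/√f = -1.8 log₁₀[0.0002 + 9.64e-05] = 6.35, so f = 0.0248.

f ≈ 0.02480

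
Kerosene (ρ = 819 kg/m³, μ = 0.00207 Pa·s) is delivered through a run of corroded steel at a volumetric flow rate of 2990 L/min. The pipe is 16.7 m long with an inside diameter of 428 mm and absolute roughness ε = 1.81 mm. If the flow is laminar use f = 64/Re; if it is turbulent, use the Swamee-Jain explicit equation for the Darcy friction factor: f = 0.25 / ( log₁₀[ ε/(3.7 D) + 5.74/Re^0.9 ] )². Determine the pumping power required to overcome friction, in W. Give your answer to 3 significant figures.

P ≈ 2.96 W

Q = 2990 L/min = 2990/60000 = 0.04983 m³/s.
Cross-sectional area A = πD²/4 = π(0.428)²/4 = 0.1439 m²; mean velocity V = Q/A = 0.04983/0.1439 = 0.3464 m/s.
Reynolds number Re = ρVD/μ = 819 · 0.3464 · 0.428 / 0.00207 = 5.865e+04.
Re > 4000 → turbulent. Relative roughness ε/D = 0.00181/0.428 = 0.00423. Swamee-Jain: f = 0.25/(log₁₀[0.00423/3.7 + 5.74/5.865e+04^0.9])² = 0.25/(log₁₀[0.00114 + 0.000293])² = 0.25/(-2.843)² = 0.03094.
Darcy-Weisbach: ΔP = f(L/D)(ρV²/2) = 0.03094·(16.7/0.428)·(819·0.3464²/2) = 0.03094·39.02·49.13 = 59.3 Pa.
Pumping power P = QΔP = 0.04983·59.3 = 2.955 W = 2.96 W.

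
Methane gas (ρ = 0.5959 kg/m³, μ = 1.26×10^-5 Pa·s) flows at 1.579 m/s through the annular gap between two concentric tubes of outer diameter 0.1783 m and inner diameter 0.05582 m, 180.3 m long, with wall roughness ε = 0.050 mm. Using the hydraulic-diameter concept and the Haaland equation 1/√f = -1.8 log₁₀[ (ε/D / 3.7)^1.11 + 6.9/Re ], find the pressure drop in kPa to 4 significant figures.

ΔP ≈ 0.03513 kPa

Hydraulic diameter D_h = 4A/P = D_o - D_i = 0.1783 - 0.05582 = 0.1225 m.
Re = ρVD_h/μ = 0.5959·1.579·0.1225/1.26e-05 = 9146.
ε/D_h = 5e-05/0.1225 = 0.000408; Haaland gives 1/√f = -1.8 log₁₀[4.05e-05+0.000754] = 5.579, so f = 0.03212.
ΔP = f(L/D_h)(ρV²/2) = 0.03212·180.3/0.1225·0.7429 = 35.13 Pa.
ΔP = 0.03513 kPa.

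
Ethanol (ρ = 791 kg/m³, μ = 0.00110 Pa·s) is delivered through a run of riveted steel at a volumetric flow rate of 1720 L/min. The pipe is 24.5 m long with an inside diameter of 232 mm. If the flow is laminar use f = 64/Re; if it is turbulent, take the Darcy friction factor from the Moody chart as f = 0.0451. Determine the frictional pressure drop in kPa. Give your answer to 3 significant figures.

Q = 1720 L/min = 1720/60000 = 0.02867 m³/s.
Cross-sectional area A = πD²/4 = π(0.232)²/4 = 0.04227 m²; mean velocity V = Q/A = 0.02867/0.04227 = 0.6781 m/s.
Reynolds number Re = ρVD/μ = 791 · 0.6781 · 0.232 / 0.0011 = 1.131e+05.
Re > 4000 → turbulent; use the Moody-chart value f = 0.0451.
Darcy-Weisbach: ΔP = f(L/D)(ρV²/2) = 0.0451·(24.5/0.232)·(791·0.6781²/2) = 0.0451·105.6·181.9 = 866.2 Pa.
ΔP = 866.2 Pa = 0.866 kPa.

ΔP ≈ 0.866 kPa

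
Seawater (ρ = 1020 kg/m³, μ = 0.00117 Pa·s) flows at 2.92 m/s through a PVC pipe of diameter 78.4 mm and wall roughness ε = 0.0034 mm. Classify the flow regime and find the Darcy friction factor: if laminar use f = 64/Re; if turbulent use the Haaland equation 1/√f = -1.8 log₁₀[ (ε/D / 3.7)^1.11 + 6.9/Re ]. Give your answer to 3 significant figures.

f ≈ 0.0158

Re = ρVD/μ = 1020·2.92·0.0784/0.00117 = 1.996e+05.
Re > 4000 → turbulent. ε/D = 3.4e-06/0.0784 = 4.34e-05; Haaland: 1/√f = -1.8 log₁₀[3.36e-06 + 3.46e-05] = 7.958, so f = 0.01579.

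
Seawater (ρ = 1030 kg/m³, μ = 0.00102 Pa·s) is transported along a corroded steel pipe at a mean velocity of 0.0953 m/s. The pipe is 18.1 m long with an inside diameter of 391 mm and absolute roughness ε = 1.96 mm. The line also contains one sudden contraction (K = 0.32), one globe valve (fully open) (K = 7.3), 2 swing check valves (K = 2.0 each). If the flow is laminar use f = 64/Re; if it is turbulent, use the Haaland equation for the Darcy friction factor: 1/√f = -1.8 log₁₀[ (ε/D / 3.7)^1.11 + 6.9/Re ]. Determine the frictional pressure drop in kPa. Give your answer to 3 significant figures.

Reynolds number Re = ρVD/μ = 1030 · 0.0953 · 0.391 / 0.00102 = 3.763e+04.
Re > 4000 → turbulent. Relative roughness ε/D = 0.00196/0.391 = 0.00501. Haaland: 1/√f = -1.8 log₁₀[(0.00501/3.7)^1.11 + 6.9/3.763e+04] = -1.8 log₁₀[0.000655 + 0.000183] = 5.538, so f = 0.03261.
Total minor-loss coefficient ΣK = 1·0.32 + 1·7.3 + 2·2 = 11.6.
ΔP = [f·L/D + ΣK]·(ρV²/2) = [0.03261·18.1/0.391 + 11.6]·(1030·0.0953²/2) = [1.51 + 11.6]·4.677 = 61.41 Pa.
ΔP = 61.41 Pa = 0.0614 kPa.

ΔP ≈ 0.0614 kPa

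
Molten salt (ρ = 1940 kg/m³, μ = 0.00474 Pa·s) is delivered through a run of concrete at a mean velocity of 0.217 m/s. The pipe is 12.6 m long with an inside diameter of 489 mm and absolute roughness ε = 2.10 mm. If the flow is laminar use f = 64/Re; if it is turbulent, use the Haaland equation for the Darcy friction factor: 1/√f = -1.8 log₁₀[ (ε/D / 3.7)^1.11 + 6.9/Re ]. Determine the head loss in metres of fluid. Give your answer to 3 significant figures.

h_f ≈ 0.00193 m

Reynolds number Re = ρVD/μ = 1940 · 0.217 · 0.489 / 0.00474 = 4.343e+04.
Re > 4000 → turbulent. Relative roughness ε/D = 0.0021/0.489 = 0.00429. Haaland: 1/√f = -1.8 log₁₀[(0.00429/3.7)^1.11 + 6.9/4.343e+04] = -1.8 log₁₀[0.000552 + 0.000159] = 5.667, so f = 0.03114.
Darcy-Weisbach: ΔP = f(L/D)(ρV²/2) = 0.03114·(12.6/0.489)·(1940·0.217²/2) = 0.03114·25.77·45.68 = 36.65 Pa.
Head loss h_f = ΔP/(ρg) = 36.65/(1940·9.81) = 0.00193 m.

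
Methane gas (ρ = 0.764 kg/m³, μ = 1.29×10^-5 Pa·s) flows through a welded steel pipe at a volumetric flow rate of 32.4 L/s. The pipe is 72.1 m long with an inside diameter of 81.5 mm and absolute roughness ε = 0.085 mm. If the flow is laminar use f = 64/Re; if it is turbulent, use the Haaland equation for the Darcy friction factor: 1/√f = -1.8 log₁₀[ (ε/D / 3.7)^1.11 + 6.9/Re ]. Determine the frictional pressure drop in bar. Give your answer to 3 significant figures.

Q = 32.4 L/s = 32.4/1000 = 0.0324 m³/s.
Cross-sectional area A = πD²/4 = π(0.0815)²/4 = 0.005217 m²; mean velocity V = Q/A = 0.0324/0.005217 = 6.211 m/s.
Reynolds number Re = ρVD/μ = 0.764 · 6.211 · 0.0815 / 1.29e-05 = 2.998e+04.
Re > 4000 → turbulent. Relative roughness ε/D = 8.5e-05/0.0815 = 0.00104. Haaland: 1/√f = -1.8 log₁₀[(0.00104/3.7)^1.11 + 6.9/2.998e+04] = -1.8 log₁₀[0.000115 + 0.00023] = 6.232, so f = 0.02575.
Darcy-Weisbach: ΔP = f(L/D)(ρV²/2) = 0.02575·(72.1/0.0815)·(0.764·6.211²/2) = 0.02575·884.7·14.73 = 335.6 Pa.
ΔP = 335.6 Pa = 0.00336 bar.

ΔP ≈ 0.00336 bar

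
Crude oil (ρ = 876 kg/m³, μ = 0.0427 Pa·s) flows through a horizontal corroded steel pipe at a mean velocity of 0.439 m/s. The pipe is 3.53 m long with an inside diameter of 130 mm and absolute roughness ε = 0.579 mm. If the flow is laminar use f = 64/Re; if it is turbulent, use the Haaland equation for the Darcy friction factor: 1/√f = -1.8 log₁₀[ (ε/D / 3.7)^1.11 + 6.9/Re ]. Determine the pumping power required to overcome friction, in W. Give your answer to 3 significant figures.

Reynolds number Re = ρVD/μ = 876 · 0.439 · 0.13 / 0.0427 = 1171.
Re < 2300 → laminar flow, so f = 64/Re = 64/1171 = 0.05466 (the turbulent correlation is not needed).
Darcy-Weisbach: ΔP = f(L/D)(ρV²/2) = 0.05466·(3.53/0.13)·(876·0.439²/2) = 0.05466·27.15·84.41 = 125.3 Pa.
Q = V·A = 0.439·0.01327 = 0.005827 m³/s.
Pumping power P = QΔP = 0.005827·125.3 = 0.7301 W = 0.730 W.

P ≈ 0.730 W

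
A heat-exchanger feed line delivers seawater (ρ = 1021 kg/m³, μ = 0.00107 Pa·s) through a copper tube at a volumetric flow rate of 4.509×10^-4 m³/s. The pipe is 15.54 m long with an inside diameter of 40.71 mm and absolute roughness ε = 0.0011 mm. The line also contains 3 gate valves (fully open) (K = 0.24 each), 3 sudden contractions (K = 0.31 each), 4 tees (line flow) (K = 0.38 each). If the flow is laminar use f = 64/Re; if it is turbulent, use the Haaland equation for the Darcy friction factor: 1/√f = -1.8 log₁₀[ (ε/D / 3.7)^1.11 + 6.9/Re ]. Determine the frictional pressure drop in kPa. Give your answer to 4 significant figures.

Cross-sectional area A = πD²/4 = π(0.04071)²/4 = 0.001302 m²; mean velocity V = Q/A = 0.0004509/0.001302 = 0.3464 m/s.
Reynolds number Re = ρVD/μ = 1021 · 0.3464 · 0.04071 / 0.00107 = 1.346e+04.
Re > 4000 → turbulent. Relative roughness ε/D = 1.1e-06/0.04071 = 2.7e-05. Haaland: 1/√f = -1.8 log₁₀[(2.7e-05/3.7)^1.11 + 6.9/1.346e+04] = -1.8 log₁₀[1.99e-06 + 0.000513] = 5.919, so f = 0.02854.
Total minor-loss coefficient ΣK = 3·0.24 + 3·0.31 + 4·0.38 = 3.17.
ΔP = [f·L/D + ΣK]·(ρV²/2) = [0.02854·15.54/0.04071 + 3.17]·(1021·0.3464²/2) = [10.9 + 3.17]·61.26 = 861.6 Pa.
ΔP = 861.6 Pa = 0.8616 kPa.

ΔP ≈ 0.8616 kPa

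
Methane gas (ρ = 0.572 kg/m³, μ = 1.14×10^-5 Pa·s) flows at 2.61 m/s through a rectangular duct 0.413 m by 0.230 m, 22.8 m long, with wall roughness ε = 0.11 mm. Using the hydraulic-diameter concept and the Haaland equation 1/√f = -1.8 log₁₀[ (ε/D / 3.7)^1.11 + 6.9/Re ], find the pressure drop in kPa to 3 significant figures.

Hydraulic diameter D_h = 4A/P = 4·(0.413·0.23)/(2·(0.413+0.23)) = 0.38/1.286 = 0.2955 m.
Re = ρVD_h/μ = 0.572·2.61·0.2955/1.14e-05 = 3.869e+04.
ε/D_h = 0.00011/0.2955 = 0.000372; Haaland gives 1/√f = -1.8 log₁₀[3.66e-05+0.000178] = 6.602, so f = 0.02294.
ΔP = f(L/D_h)(ρV²/2) = 0.02294·22.8/0.2955·1.948 = 3.449 Pa.
ΔP = 0.00345 kPa.

ΔP ≈ 0.00345 kPa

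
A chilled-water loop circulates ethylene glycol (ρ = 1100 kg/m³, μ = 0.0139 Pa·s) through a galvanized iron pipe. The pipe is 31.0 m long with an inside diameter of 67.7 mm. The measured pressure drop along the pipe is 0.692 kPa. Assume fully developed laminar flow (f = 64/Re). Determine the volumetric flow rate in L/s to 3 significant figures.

For laminar flow, f = 64/Re with Re = ρVD/μ, so Darcy-Weisbach reduces to ΔP = 32μLV/D². Solving for V: V = ΔP·D²/(32μL) = 692·(0.0677)²/(32·0.0139·31) = 0.23 m/s.
Check: Re = ρVD/μ = 1100·0.23·0.0677/0.0139 = 1232 < 2300, so the laminar assumption holds.
Q = V·A = 0.23·(π/4·0.0677²) = 0.000828 m³/s = 0.828 L/s.

Q ≈ 0.828 L/s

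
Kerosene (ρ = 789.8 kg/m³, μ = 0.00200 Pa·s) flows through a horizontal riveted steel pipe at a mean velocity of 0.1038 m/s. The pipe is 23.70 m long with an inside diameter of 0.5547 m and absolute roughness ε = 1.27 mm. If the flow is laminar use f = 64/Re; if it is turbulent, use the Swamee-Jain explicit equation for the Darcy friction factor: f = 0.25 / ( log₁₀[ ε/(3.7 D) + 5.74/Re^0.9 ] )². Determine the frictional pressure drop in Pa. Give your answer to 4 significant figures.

ΔP ≈ 5.465 Pa

Reynolds number Re = ρVD/μ = 789.8 · 0.1038 · 0.5547 / 0.002 = 2.274e+04.
Re > 4000 → turbulent. Relative roughness ε/D = 0.00127/0.5547 = 0.00229. Swamee-Jain: f = 0.25/(log₁₀[0.00229/3.7 + 5.74/2.274e+04^0.9])² = 0.25/(log₁₀[0.000619 + 0.000688])² = 0.25/(-2.884)² = 0.03006.
Darcy-Weisbach: ΔP = f(L/D)(ρV²/2) = 0.03006·(23.7/0.5547)·(789.8·0.1038²/2) = 0.03006·42.73·4.255 = 5.465 Pa.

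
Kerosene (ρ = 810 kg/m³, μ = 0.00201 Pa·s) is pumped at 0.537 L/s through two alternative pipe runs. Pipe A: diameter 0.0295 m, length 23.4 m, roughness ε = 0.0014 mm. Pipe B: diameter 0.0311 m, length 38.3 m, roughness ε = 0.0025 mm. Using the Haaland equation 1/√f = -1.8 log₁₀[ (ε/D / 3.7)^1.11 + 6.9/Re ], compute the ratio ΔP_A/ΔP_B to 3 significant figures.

ΔP_A/ΔP_B ≈ 0.783

Pipe A: V = Q/A = 0.000537/0.0006835 = 0.7857 m/s; Re = 9340; ε/D = 4.75e-05; Haaland → f = 0.03152; ΔP_A = f(L/D)(ρV²/2) = 6250 Pa.
Pipe B: V = Q/A = 0.000537/0.0007596 = 0.7069 m/s; Re = 8860; ε/D = 8.04e-05; Haaland → f = 0.03202; ΔP_B = f(L/D)(ρV²/2) = 7980 Pa.
ΔP_A/ΔP_B = 6250/7980 = 0.783.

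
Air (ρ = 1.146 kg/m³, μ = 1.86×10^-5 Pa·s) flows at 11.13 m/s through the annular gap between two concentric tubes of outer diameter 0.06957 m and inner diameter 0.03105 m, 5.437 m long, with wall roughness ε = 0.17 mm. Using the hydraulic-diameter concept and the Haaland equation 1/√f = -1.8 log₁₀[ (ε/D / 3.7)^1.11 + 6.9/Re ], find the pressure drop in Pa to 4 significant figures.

Hydraulic diameter D_h = 4A/P = D_o - D_i = 0.06957 - 0.03105 = 0.03852 m.
Re = ρVD_h/μ = 1.146·11.13·0.03852/1.86e-05 = 2.642e+04.
ε/D_h = 0.00017/0.03852 = 0.00441; Haaland gives 1/√f = -1.8 log₁₀[0.000569+0.000261] = 5.546, so f = 0.03252.
ΔP = f(L/D_h)(ρV²/2) = 0.03252·5.437/0.03852·70.98 = 325.8 Pa.

ΔP ≈ 325.8 Pa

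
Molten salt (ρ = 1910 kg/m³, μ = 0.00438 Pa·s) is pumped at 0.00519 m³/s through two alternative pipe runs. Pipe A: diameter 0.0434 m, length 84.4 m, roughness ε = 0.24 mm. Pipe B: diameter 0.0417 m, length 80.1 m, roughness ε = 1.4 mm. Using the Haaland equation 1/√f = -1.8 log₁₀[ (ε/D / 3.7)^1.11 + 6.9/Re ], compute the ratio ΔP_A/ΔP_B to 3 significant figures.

Pipe A: V = Q/A = 0.00519/0.001479 = 3.508 m/s; Re = 6.64e+04; ε/D = 0.00553; Haaland → f = 0.03257; ΔP_A = f(L/D)(ρV²/2) = 7.444e+05 Pa.
Pipe B: V = Q/A = 0.00519/0.001366 = 3.8 m/s; Re = 6.91e+04; ε/D = 0.0336; Haaland → f = 0.06049; ΔP_B = f(L/D)(ρV²/2) = 1.602e+06 Pa.
ΔP_A/ΔP_B = 7.444e+05/1.602e+06 = 0.465.

ΔP_A/ΔP_B ≈ 0.465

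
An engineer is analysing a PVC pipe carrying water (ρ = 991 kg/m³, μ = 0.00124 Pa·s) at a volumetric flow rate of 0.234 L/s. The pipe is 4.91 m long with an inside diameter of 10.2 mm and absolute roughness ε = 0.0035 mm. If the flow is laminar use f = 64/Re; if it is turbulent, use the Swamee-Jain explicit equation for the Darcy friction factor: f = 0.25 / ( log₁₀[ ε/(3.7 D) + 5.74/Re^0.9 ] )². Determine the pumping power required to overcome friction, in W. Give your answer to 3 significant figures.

P ≈ 11.8 W

Q = 0.234 L/s = 0.234/1000 = 0.000234 m³/s.
Cross-sectional area A = πD²/4 = π(0.0102)²/4 = 8.171e-05 m²; mean velocity V = Q/A = 0.000234/8.171e-05 = 2.864 m/s.
Reynolds number Re = ρVD/μ = 991 · 2.864 · 0.0102 / 0.00124 = 2.334e+04.
Re > 4000 → turbulent. Relative roughness ε/D = 3.5e-06/0.0102 = 0.000343. Swamee-Jain: f = 0.25/(log₁₀[0.000343/3.7 + 5.74/2.334e+04^0.9])² = 0.25/(log₁₀[9.27e-05 + 0.000672])² = 0.25/(-3.116)² = 0.02574.
Darcy-Weisbach: ΔP = f(L/D)(ρV²/2) = 0.02574·(4.91/0.0102)·(991·2.864²/2) = 0.02574·481.4·4063 = 5.035e+04 Pa.
Pumping power P = QΔP = 0.000234·5.035e+04 = 11.78 W = 11.8 W.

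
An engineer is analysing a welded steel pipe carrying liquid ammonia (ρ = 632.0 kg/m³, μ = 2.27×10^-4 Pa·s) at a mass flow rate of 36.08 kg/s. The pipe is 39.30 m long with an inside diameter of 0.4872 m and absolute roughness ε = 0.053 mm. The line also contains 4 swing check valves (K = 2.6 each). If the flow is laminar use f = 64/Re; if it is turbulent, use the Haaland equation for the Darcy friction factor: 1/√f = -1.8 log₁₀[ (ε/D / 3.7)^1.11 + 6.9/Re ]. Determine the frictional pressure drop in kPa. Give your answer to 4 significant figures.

ΔP ≈ 0.3433 kPa

A = πD²/4 = π(0.4872)²/4 = 0.1864 m²; mean velocity V = ṁ/(ρA) = 36.08/(632 · 0.1864) = 0.3062 m/s.
Reynolds number Re = ρVD/μ = 632 · 0.3062 · 0.4872 / 0.000227 = 4.154e+05.
Re > 4000 → turbulent. Relative roughness ε/D = 5.3e-05/0.4872 = 0.000109. Haaland: 1/√f = -1.8 log₁₀[(0.000109/3.7)^1.11 + 6.9/4.154e+05] = -1.8 log₁₀[9.33e-06 + 1.66e-05] = 8.255, so f = 0.01468.
Total minor-loss coefficient ΣK = 4·2.6 = 10.4.
ΔP = [f·L/D + ΣK]·(ρV²/2) = [0.01468·39.3/0.4872 + 10.4]·(632·0.3062²/2) = [1.184 + 10.4]·29.63 = 343.3 Pa.
ΔP = 343.3 Pa = 0.3433 kPa.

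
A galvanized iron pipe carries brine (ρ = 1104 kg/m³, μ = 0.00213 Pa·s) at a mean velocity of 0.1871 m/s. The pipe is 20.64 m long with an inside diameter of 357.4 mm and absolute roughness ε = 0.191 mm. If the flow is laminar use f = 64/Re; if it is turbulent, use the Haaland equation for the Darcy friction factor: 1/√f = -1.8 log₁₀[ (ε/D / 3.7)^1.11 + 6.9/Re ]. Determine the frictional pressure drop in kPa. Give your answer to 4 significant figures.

ΔP ≈ 0.02664 kPa

Reynolds number Re = ρVD/μ = 1104 · 0.1871 · 0.3574 / 0.00213 = 3.466e+04.
Re > 4000 → turbulent. Relative roughness ε/D = 0.000191/0.3574 = 0.000534. Haaland: 1/√f = -1.8 log₁₀[(0.000534/3.7)^1.11 + 6.9/3.466e+04] = -1.8 log₁₀[5.46e-05 + 0.000199] = 6.472, so f = 0.02387.
Darcy-Weisbach: ΔP = f(L/D)(ρV²/2) = 0.02387·(20.64/0.3574)·(1104·0.1871²/2) = 0.02387·57.75·19.32 = 26.64 Pa.
ΔP = 26.64 Pa = 0.02664 kPa.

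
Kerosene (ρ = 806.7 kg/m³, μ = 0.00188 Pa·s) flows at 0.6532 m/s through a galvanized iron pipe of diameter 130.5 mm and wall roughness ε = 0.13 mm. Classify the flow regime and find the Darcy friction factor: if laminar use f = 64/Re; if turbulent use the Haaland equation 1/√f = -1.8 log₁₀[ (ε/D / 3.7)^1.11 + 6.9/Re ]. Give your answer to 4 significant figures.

Re = ρVD/μ = 806.7·0.6532·0.1305/0.00188 = 3.658e+04.
Re > 4000 → turbulent. ε/D = 0.00013/0.1305 = 0.000996; Haaland: 1/√f = -1.8 log₁₀[0.000109 + 0.000189] = 6.347, so f = 0.02482.

f ≈ 0.02482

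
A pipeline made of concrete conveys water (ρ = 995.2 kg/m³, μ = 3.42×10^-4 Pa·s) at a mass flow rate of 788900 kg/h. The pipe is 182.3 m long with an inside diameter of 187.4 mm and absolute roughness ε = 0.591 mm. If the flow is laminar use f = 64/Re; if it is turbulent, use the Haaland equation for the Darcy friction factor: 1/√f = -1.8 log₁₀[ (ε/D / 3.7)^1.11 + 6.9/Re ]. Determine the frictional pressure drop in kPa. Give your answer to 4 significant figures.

ΔP ≈ 821.1 kPa

ṁ = 788900 kg/h = 788900/3600 = 219.1 kg/s.
A = πD²/4 = π(0.1874)²/4 = 0.02758 m²; mean velocity V = ṁ/(ρA) = 219.1/(995.2 · 0.02758) = 7.983 m/s.
Reynolds number Re = ρVD/μ = 995.2 · 7.983 · 0.1874 / 0.000342 = 4.353e+06.
Re > 4000 → turbulent. Relative roughness ε/D = 0.000591/0.1874 = 0.00315. Haaland: 1/√f = -1.8 log₁₀[(0.00315/3.7)^1.11 + 6.9/4.353e+06] = -1.8 log₁₀[0.000392 + 1.58e-06] = 6.129, so f = 0.02662.
Darcy-Weisbach: ΔP = f(L/D)(ρV²/2) = 0.02662·(182.3/0.1874)·(995.2·7.983²/2) = 0.02662·972.8·3.171e+04 = 8.211e+05 Pa.
ΔP = 8.211e+05 Pa = 821.1 kPa.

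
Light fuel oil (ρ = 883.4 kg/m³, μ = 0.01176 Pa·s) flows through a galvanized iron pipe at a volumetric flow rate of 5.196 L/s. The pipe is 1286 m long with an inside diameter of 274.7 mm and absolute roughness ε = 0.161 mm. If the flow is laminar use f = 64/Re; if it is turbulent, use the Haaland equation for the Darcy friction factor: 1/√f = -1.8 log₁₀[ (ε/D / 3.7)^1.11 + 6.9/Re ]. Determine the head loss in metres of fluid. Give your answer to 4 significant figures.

h_f ≈ 0.06488 m

Q = 5.196 L/s = 5.196/1000 = 0.005196 m³/s.
Cross-sectional area A = πD²/4 = π(0.2747)²/4 = 0.05927 m²; mean velocity V = Q/A = 0.005196/0.05927 = 0.08767 m/s.
Reynolds number Re = ρVD/μ = 883.4 · 0.08767 · 0.2747 / 0.0118 = 1809.
Re < 2300 → laminar flow, so f = 64/Re = 64/1809 = 0.03538 (the turbulent correlation is not needed).
Darcy-Weisbach: ΔP = f(L/D)(ρV²/2) = 0.03538·(1286/0.2747)·(883.4·0.08767²/2) = 0.03538·4681·3.395 = 562.3 Pa.
Head loss h_f = ΔP/(ρg) = 562.3/(883.4·9.81) = 0.06488 m.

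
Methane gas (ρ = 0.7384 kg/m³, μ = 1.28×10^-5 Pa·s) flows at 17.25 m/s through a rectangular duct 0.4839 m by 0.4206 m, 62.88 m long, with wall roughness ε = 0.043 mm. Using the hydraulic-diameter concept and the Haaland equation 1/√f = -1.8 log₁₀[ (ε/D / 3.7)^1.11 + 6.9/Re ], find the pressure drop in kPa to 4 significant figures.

ΔP ≈ 0.2211 kPa

Hydraulic diameter D_h = 4A/P = 4·(0.4839·0.4206)/(2·(0.4839+0.4206)) = 0.8141/1.809 = 0.45 m.
Re = ρVD_h/μ = 0.7384·17.25·0.45/1.28e-05 = 4.478e+05.
ε/D_h = 4.3e-05/0.45 = 9.55e-05; Haaland gives 1/√f = -1.8 log₁₀[8.08e-06+1.54e-05] = 8.333, so f = 0.0144.
ΔP = f(L/D_h)(ρV²/2) = 0.0144·62.88/0.45·109.9 = 221.1 Pa.
ΔP = 0.2211 kPa.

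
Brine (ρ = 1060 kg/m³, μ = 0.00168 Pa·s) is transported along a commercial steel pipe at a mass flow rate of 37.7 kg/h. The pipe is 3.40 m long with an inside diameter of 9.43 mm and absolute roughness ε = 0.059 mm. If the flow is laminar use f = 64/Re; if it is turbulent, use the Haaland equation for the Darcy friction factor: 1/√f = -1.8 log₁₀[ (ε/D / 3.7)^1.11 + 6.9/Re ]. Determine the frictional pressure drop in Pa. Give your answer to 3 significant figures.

ṁ = 37.7 kg/h = 37.7/3600 = 0.01047 kg/s.
A = πD²/4 = π(0.00943)²/4 = 6.984e-05 m²; mean velocity V = ṁ/(ρA) = 0.01047/(1060 · 6.984e-05) = 0.1415 m/s.
Reynolds number Re = ρVD/μ = 1060 · 0.1415 · 0.00943 / 0.00168 = 841.6.
Re < 2300 → laminar flow, so f = 64/Re = 64/841.6 = 0.07604 (the turbulent correlation is not needed).
Darcy-Weisbach: ΔP = f(L/D)(ρV²/2) = 0.07604·(3.4/0.00943)·(1060·0.1415²/2) = 0.07604·360.6·10.61 = 290.8 Pa.

ΔP ≈ 291 Pa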